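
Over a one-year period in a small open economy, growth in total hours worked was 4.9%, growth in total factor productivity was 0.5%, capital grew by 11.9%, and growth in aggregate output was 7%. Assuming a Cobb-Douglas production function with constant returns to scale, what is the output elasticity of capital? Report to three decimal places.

gY = gA + α·gK + (1−α)·gL, so gY − gA − gL = α(gK − gL).
7 − 0.5 − 4.9 = α × (11.9 − 4.9).
1.6 = 7 α, so α = 0.22857.

α = 0.229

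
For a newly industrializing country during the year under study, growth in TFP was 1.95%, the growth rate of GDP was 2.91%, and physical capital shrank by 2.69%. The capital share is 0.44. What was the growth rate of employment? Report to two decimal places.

Labor's share = 1 − 0.44 = 0.56.
gY = gA + 0.44×(-2.69) + 0.56×g.
0.56×g = 2.91 − 1.95 + 1.1836 = 2.1436.
g = 2.1436 / 0.56 = 3.8279%.

Employment growth was 3.83%.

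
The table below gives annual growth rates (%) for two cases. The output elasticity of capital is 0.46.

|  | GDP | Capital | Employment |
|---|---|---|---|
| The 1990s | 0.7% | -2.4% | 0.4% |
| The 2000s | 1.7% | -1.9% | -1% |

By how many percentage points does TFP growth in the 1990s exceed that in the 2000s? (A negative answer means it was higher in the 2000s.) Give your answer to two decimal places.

-1.53 percentage points

Labor's share = 1 − 0.46 = 0.54.
The 1990s: TFP = 0.7 + 1.104 − 0.216 = 1.588%.
The 2000s: TFP = 1.7 + 0.874 + 0.54 = 3.114%.
Difference = 1.588 − (3.114) = -1.526 pp.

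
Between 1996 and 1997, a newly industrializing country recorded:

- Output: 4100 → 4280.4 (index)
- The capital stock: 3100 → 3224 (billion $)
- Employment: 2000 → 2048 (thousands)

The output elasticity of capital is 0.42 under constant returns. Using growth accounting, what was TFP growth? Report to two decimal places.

1.33%

Output growth = (4280.4 − 4100) / 4100 = 4.4%.
The capital stock growth = (3224 − 3100) / 3100 = 4%.
Employment growth = (2048 − 2000) / 2000 = 2.4%.
Labor's share = 1 − 0.42 = 0.58.
The capital stock: 0.42 × 4 = 1.68 pp.
Employment: 0.58 × 2.4 = 1.392 pp.
TFP growth = 4.4 − 3.072 = 1.328%.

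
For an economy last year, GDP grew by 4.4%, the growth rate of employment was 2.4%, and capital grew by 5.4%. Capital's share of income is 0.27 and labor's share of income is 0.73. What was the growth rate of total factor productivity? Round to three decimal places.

1.190%

Labor's share = 1 − 0.27 = 0.73.
Capital: 0.27 × 5.4 = 1.458 pp.
Employment: 0.73 × 2.4 = 1.752 pp.
TFP growth = 4.4 − 3.21 = 1.19%.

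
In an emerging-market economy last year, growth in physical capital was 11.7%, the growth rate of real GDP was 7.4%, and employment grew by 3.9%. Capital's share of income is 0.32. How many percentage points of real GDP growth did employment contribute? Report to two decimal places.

Labor's share = 1 − 0.32 = 0.68.
Contribution = share × growth = 0.68 × 3.9 = 2.652 pp.

2.65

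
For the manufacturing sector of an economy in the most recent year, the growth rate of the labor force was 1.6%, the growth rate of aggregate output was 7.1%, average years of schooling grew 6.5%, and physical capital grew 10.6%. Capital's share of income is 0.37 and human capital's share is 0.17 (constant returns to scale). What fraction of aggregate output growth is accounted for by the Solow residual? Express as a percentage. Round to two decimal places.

Labor's share = 1 − 0.37 − 0.17 = 0.46.
Physical capital: 0.37 × 10.6 = 3.922 pp.
Average years of schooling: 0.17 × 6.5 = 1.105 pp.
The labor force: 0.46 × 1.6 = 0.736 pp.
TFP growth = 7.1 − 5.763 = 1.337%.
TFP share of growth = 1.337 / 7.1 × 100 = 18.831%.

The Solow residual accounted for 18.83% of growth.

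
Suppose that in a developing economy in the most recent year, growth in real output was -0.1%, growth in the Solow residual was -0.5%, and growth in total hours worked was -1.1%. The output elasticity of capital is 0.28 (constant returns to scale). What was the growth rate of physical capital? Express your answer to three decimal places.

4.257%

Labor's share = 1 − 0.28 = 0.72.
gY = gA + 0.72×(-1.1) + 0.28×g.
0.28×g = -0.1 + 0.5 + 0.792 = 1.192.
g = 1.192 / 0.28 = 4.25714%.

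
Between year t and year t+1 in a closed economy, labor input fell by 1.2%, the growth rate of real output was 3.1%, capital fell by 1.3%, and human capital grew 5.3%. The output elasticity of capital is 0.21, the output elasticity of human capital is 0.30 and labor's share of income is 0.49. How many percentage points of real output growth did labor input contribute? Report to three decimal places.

Labor's share = 1 − 0.21 − 0.3 = 0.49.
Contribution = share × growth = 0.49 × (-1.2) = -0.588 pp.

-0.588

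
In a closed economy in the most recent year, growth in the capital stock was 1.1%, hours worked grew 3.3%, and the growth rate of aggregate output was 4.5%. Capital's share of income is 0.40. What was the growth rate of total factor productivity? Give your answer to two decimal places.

2.08%

Labor's share = 1 − 0.4 = 0.6.
The capital stock: 0.4 × 1.1 = 0.44 pp.
Hours worked: 0.6 × 3.3 = 1.98 pp.
TFP growth = 4.5 − 2.42 = 2.08%.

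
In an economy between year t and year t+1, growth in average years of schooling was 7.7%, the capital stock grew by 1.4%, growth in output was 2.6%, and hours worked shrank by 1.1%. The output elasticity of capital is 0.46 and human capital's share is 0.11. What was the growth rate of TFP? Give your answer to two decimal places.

Labor's share = 1 − 0.46 − 0.11 = 0.43.
The capital stock: 0.46 × 1.4 = 0.644 pp.
Average years of schooling: 0.11 × 7.7 = 0.847 pp.
Hours worked: 0.43 × (-1.1) = -0.473 pp.
TFP growth = 2.6 − 1.018 = 1.582%.

1.58%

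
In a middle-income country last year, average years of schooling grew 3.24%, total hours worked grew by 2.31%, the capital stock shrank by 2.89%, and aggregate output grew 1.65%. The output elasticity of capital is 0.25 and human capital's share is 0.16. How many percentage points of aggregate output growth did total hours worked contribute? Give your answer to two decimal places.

1.36 percentage points

Labor's share = 1 − 0.25 − 0.16 = 0.59.
Contribution = share × growth = 0.59 × 2.31 = 1.3629 pp.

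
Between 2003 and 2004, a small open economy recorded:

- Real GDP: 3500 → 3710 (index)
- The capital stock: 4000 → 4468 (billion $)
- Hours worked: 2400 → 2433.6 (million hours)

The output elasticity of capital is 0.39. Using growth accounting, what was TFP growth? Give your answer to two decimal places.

0.58%

Real GDP growth = (3710 − 3500) / 3500 = 6%.
The capital stock growth = (4468 − 4000) / 4000 = 11.7%.
Hours worked growth = (2433.6 − 2400) / 2400 = 1.4%.
Labor's share = 1 − 0.39 = 0.61.
The capital stock: 0.39 × 11.7 = 4.563 pp.
Hours worked: 0.61 × 1.4 = 0.854 pp.
TFP growth = 6 − 5.417 = 0.583%.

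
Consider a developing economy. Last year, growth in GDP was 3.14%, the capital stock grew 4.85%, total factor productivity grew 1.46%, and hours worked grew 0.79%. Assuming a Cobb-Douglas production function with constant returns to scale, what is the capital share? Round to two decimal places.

gY = gA + α·gK + (1−α)·gL, so gY − gA − gL = α(gK − gL).
3.14 − 1.46 − 0.79 = α × (4.85 − 0.79).
0.89 = 4.06 α, so α = 0.2192.

0.22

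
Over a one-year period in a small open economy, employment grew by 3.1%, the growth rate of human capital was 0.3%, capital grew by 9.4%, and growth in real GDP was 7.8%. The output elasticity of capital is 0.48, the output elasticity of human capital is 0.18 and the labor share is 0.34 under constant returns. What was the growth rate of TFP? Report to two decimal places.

TFP grew 2.18%.

Labor's share = 1 − 0.48 − 0.18 = 0.34.
Capital: 0.48 × 9.4 = 4.512 pp.
Human capital: 0.18 × 0.3 = 0.054 pp.
Employment: 0.34 × 3.1 = 1.054 pp.
TFP growth = 7.8 − 5.62 = 2.18%.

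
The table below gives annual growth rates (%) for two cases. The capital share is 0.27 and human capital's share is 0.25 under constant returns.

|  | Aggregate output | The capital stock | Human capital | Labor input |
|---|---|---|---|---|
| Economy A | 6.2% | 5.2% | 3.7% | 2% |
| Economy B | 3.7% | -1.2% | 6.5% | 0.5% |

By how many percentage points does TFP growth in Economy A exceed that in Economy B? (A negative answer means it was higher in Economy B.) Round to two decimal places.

Labor's share = 1 − 0.27 − 0.25 = 0.48.
Economy A: TFP = 6.2 − 1.404 − 0.925 − 0.96 = 2.911%.
Economy B: TFP = 3.7 + 0.324 − 1.625 − 0.24 = 2.159%.
Difference = 2.911 − (2.159) = 0.752 pp.

0.75 percentage points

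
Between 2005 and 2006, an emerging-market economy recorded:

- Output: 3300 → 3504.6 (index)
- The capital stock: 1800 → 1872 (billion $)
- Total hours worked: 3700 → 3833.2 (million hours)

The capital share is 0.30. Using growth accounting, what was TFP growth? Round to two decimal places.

Output growth = (3504.6 − 3300) / 3300 = 6.2%.
The capital stock growth = (1872 − 1800) / 1800 = 4%.
Total hours worked growth = (3833.2 − 3700) / 3700 = 3.6%.
Labor's share = 1 − 0.3 = 0.7.
The capital stock: 0.3 × 4 = 1.2 pp.
Total hours worked: 0.7 × 3.6 = 2.52 pp.
TFP growth = 6.2 − 3.72 = 2.48%.

2.48%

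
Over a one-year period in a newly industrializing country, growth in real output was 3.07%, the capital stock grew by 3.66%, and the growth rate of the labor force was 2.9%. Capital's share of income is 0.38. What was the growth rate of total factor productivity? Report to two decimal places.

Labor's share = 1 − 0.38 = 0.62.
The capital stock: 0.38 × 3.66 = 1.3908 pp.
The labor force: 0.62 × 2.9 = 1.798 pp.
TFP growth = 3.07 − 3.1888 = -0.1188%.

-0.12%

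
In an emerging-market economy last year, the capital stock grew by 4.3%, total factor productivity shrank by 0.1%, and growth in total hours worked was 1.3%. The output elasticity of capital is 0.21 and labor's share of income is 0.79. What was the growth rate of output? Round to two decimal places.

1.83%

Labor's share = 1 − 0.21 = 0.79.
The capital stock: 0.21 × 4.3 = 0.903 pp.
Total hours worked: 0.79 × 1.3 = 1.027 pp.
Output growth = -0.1 + 1.93 = 1.83%.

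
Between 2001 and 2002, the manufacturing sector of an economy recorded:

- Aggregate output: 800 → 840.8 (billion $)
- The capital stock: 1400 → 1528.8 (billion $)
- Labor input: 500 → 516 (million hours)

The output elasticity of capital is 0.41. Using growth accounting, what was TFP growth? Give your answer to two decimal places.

-0.56%

Aggregate output growth = (840.8 − 800) / 800 = 5.1%.
The capital stock growth = (1528.8 − 1400) / 1400 = 9.2%.
Labor input growth = (516 − 500) / 500 = 3.2%.
Labor's share = 1 − 0.41 = 0.59.
The capital stock: 0.41 × 9.2 = 3.772 pp.
Labor input: 0.59 × 3.2 = 1.888 pp.
TFP growth = 5.1 − 5.66 = -0.56%.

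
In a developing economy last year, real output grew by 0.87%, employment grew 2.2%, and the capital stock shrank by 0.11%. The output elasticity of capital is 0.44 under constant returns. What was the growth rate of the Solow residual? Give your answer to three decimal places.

Labor's share = 1 − 0.44 = 0.56.
The capital stock: 0.44 × (-0.11) = -0.0484 pp.
Employment: 0.56 × 2.2 = 1.232 pp.
TFP growth = 0.87 − 1.1836 = -0.3136%.

-0.314%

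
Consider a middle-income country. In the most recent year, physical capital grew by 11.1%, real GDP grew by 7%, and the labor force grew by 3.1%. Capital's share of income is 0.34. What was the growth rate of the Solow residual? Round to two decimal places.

Labor's share = 1 − 0.34 = 0.66.
Physical capital: 0.34 × 11.1 = 3.774 pp.
The labor force: 0.66 × 3.1 = 2.046 pp.
TFP growth = 7 − 5.82 = 1.18%.

The Solow residual grew 1.18%.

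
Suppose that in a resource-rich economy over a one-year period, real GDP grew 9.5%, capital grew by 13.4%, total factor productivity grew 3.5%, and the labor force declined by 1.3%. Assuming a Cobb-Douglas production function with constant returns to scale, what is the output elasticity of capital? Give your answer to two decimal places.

α = 0.50

gY = gA + α·gK + (1−α)·gL, so gY − gA − gL = α(gK − gL).
9.5 − 3.5 + 1.3 = α × (13.4 − (-1.3)).
7.3 = 14.7 α, so α = 0.4966.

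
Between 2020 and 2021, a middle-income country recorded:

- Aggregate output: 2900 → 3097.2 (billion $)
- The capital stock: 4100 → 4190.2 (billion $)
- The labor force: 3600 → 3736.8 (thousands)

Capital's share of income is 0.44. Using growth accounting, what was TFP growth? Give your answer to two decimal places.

3.70%

Aggregate output growth = (3097.2 − 2900) / 2900 = 6.8%.
The capital stock growth = (4190.2 − 4100) / 4100 = 2.2%.
The labor force growth = (3736.8 − 3600) / 3600 = 3.8%.
Labor's share = 1 − 0.44 = 0.56.
The capital stock: 0.44 × 2.2 = 0.968 pp.
The labor force: 0.56 × 3.8 = 2.128 pp.
TFP growth = 6.8 − 3.096 = 3.704%.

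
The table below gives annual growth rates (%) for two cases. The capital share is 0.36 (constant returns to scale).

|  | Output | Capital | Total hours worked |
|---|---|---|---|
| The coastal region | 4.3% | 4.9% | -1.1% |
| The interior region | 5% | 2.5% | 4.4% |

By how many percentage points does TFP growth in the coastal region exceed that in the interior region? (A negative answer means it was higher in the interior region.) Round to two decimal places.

1.96 percentage points

Labor's share = 1 − 0.36 = 0.64.
The coastal region: TFP = 4.3 − 1.764 + 0.704 = 3.24%.
The interior region: TFP = 5 − 0.9 − 2.816 = 1.284%.
Difference = 3.24 − (1.284) = 1.956 pp.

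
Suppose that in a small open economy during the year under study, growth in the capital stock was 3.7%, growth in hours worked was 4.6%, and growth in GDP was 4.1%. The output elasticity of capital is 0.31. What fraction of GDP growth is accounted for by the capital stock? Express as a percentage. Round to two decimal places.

27.98%

The capital stock contributed 0.31 × 3.7 = 1.147 pp.
Share of growth = 1.147 / 4.1 × 100 = 27.9756%.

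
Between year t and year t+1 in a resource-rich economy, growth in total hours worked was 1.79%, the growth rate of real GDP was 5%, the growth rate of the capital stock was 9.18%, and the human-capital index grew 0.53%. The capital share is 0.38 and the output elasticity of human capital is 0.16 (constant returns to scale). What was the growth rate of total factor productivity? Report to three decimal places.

Labor's share = 1 − 0.38 − 0.16 = 0.46.
The capital stock: 0.38 × 9.18 = 3.4884 pp.
The human-capital index: 0.16 × 0.53 = 0.0848 pp.
Total hours worked: 0.46 × 1.79 = 0.8234 pp.
TFP growth = 5 − 4.3966 = 0.6034%.

0.603%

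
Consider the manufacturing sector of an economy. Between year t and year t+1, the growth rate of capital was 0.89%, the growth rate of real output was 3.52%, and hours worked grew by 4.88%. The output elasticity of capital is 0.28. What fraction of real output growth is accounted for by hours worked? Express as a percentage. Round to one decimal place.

Labor's share = 1 − 0.28 = 0.72.
Hours worked contributed 0.72 × 4.88 = 3.5136 pp.
Share of growth = 3.5136 / 3.52 × 100 = 99.818%.

99.8%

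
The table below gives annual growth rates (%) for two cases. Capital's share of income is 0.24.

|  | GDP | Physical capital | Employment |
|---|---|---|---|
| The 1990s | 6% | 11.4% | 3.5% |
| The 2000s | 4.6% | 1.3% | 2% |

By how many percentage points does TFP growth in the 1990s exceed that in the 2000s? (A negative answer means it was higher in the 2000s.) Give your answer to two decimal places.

-2.16 percentage points

Labor's share = 1 − 0.24 = 0.76.
The 1990s: TFP = 6 − 2.736 − 2.66 = 0.604%.
The 2000s: TFP = 4.6 − 0.312 − 1.52 = 2.768%.
Difference = 0.604 − (2.768) = -2.164 pp.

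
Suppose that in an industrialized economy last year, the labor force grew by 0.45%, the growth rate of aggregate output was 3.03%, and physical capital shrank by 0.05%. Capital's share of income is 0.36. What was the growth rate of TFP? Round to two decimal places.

Labor's share = 1 − 0.36 = 0.64.
Physical capital: 0.36 × (-0.05) = -0.018 pp.
The labor force: 0.64 × 0.45 = 0.288 pp.
TFP growth = 3.03 − 0.27 = 2.76%.

TFP grew 2.76%.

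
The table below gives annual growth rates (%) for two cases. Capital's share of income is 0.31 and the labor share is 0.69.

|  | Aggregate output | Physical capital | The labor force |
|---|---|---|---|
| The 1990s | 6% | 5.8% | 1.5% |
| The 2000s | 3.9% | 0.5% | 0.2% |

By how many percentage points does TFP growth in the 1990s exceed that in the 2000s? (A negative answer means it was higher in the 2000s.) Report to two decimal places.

Labor's share = 1 − 0.31 = 0.69.
The 1990s: TFP = 6 − 1.798 − 1.035 = 3.167%.
The 2000s: TFP = 3.9 − 0.155 − 0.138 = 3.607%.
Difference = 3.167 − (3.607) = -0.44 pp.

-0.44 percentage points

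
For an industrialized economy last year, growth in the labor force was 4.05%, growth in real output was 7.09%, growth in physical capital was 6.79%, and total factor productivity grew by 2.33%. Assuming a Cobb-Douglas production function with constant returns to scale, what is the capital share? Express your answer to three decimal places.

gY = gA + α·gK + (1−α)·gL, so gY − gA − gL = α(gK − gL).
7.09 − 2.33 − 4.05 = α × (6.79 − 4.05).
0.71 = 2.74 α, so α = 0.25912.

The capital share is 0.259.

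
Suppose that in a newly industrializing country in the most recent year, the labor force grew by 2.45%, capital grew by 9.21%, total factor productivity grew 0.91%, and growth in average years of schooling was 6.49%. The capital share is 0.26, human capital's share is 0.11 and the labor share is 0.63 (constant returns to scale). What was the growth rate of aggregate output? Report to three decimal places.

Aggregate output growth was 5.562%.

Labor's share = 1 − 0.26 − 0.11 = 0.63.
Capital: 0.26 × 9.21 = 2.3946 pp.
Average years of schooling: 0.11 × 6.49 = 0.7139 pp.
The labor force: 0.63 × 2.45 = 1.5435 pp.
Output growth = 0.91 + 4.652 = 5.562%.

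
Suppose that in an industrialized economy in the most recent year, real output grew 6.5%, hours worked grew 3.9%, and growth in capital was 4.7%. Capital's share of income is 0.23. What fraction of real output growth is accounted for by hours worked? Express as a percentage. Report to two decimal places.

Labor's share = 1 − 0.23 = 0.77.
Hours worked contributed 0.77 × 3.9 = 3.003 pp.
Share of growth = 3.003 / 6.5 × 100 = 46.2%.

46.20%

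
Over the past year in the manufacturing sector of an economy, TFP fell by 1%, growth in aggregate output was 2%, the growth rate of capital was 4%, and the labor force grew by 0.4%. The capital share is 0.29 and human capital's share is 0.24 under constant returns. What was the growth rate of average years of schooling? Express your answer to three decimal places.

Labor's share = 1 − 0.29 − 0.24 = 0.47.
gY = gA + 0.29×4 + 0.47×0.4 + 0.24×g.
0.24×g = 2 + 1 − 1.348 = 1.652.
g = 1.652 / 0.24 = 6.88333%.

6.883%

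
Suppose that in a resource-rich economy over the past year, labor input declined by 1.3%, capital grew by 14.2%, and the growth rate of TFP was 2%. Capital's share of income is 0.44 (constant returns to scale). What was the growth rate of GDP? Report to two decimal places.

Labor's share = 1 − 0.44 = 0.56.
Capital: 0.44 × 14.2 = 6.248 pp.
Labor input: 0.56 × (-1.3) = -0.728 pp.
Output growth = 2 + 5.52 = 7.52%.

7.52%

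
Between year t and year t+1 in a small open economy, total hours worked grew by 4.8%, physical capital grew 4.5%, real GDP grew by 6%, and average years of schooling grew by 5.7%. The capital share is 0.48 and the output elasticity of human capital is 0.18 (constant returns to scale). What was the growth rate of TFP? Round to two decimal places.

TFP growth was 1.18%.

Labor's share = 1 − 0.48 − 0.18 = 0.34.
Physical capital: 0.48 × 4.5 = 2.16 pp.
Average years of schooling: 0.18 × 5.7 = 1.026 pp.
Total hours worked: 0.34 × 4.8 = 1.632 pp.
TFP growth = 6 − 4.818 = 1.182%.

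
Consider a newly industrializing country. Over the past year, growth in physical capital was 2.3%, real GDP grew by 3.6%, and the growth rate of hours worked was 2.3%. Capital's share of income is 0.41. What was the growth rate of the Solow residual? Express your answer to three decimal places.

Labor's share = 1 − 0.41 = 0.59.
Physical capital: 0.41 × 2.3 = 0.943 pp.
Hours worked: 0.59 × 2.3 = 1.357 pp.
TFP growth = 3.6 − 2.3 = 1.3%.

1.300%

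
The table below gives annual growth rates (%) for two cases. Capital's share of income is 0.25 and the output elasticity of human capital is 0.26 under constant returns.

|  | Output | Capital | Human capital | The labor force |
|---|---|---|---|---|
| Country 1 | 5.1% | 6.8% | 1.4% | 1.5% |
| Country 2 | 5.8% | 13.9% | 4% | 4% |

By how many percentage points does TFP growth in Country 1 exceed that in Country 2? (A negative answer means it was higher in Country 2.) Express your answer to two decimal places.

Labor's share = 1 − 0.25 − 0.26 = 0.49.
Country 1: TFP = 5.1 − 1.7 − 0.364 − 0.735 = 2.301%.
Country 2: TFP = 5.8 − 3.475 − 1.04 − 1.96 = -0.675%.
Difference = 2.301 − (-0.675) = 2.976 pp.

2.98 percentage points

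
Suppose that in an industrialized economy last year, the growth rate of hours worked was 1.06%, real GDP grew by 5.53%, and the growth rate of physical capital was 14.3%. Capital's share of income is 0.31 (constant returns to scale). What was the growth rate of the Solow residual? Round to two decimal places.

0.37%

Labor's share = 1 − 0.31 = 0.69.
Physical capital: 0.31 × 14.3 = 4.433 pp.
Hours worked: 0.69 × 1.06 = 0.7314 pp.
TFP growth = 5.53 − 5.1644 = 0.3656%.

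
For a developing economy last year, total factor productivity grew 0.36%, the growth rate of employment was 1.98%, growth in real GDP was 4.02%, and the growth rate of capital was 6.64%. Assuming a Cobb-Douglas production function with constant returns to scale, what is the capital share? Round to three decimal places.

0.361

gY = gA + α·gK + (1−α)·gL, so gY − gA − gL = α(gK − gL).
4.02 − 0.36 − 1.98 = α × (6.64 − 1.98).
1.68 = 4.66 α, so α = 0.36052.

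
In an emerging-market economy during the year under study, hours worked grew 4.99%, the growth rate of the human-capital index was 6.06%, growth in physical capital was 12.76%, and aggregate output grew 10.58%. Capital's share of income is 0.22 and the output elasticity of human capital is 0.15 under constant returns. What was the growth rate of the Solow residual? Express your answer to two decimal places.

3.72%

Labor's share = 1 − 0.22 − 0.15 = 0.63.
Physical capital: 0.22 × 12.76 = 2.8072 pp.
The human-capital index: 0.15 × 6.06 = 0.909 pp.
Hours worked: 0.63 × 4.99 = 3.1437 pp.
TFP growth = 10.58 − 6.8599 = 3.7201%.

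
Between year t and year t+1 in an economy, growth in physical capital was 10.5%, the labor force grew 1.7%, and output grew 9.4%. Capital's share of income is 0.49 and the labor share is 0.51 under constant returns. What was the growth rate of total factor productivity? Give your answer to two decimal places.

Total factor productivity growth was 3.39%.

Labor's share = 1 − 0.49 = 0.51.
Physical capital: 0.49 × 10.5 = 5.145 pp.
The labor force: 0.51 × 1.7 = 0.867 pp.
TFP growth = 9.4 − 6.012 = 3.388%.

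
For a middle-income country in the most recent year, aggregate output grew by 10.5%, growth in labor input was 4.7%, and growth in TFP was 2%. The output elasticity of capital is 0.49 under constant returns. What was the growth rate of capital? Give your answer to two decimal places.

Labor's share = 1 − 0.49 = 0.51.
gY = gA + 0.51×4.7 + 0.49×g.
0.49×g = 10.5 − 2 − 2.397 = 6.103.
g = 6.103 / 0.49 = 12.4551%.

12.46%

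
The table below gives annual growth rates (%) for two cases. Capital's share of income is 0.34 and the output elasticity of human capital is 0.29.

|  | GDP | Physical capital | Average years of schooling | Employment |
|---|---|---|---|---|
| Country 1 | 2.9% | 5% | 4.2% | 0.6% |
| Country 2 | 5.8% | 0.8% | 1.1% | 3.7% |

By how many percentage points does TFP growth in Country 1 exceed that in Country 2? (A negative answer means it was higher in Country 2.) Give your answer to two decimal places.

-4.08 percentage points

Labor's share = 1 − 0.34 − 0.29 = 0.37.
Country 1: TFP = 2.9 − 1.7 − 1.218 − 0.222 = -0.24%.
Country 2: TFP = 5.8 − 0.272 − 0.319 − 1.369 = 3.84%.
Difference = -0.24 − (3.84) = -4.08 pp.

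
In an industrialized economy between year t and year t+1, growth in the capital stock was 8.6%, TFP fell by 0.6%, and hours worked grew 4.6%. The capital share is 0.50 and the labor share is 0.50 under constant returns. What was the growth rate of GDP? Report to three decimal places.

GDP grew 6.000%.

Labor's share = 1 − 0.5 = 0.5.
The capital stock: 0.5 × 8.6 = 4.3 pp.
Hours worked: 0.5 × 4.6 = 2.3 pp.
Output growth = -0.6 + 6.6 = 6%.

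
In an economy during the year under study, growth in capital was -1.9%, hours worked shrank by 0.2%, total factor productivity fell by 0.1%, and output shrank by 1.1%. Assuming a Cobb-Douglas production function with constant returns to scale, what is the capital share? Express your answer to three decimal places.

α = 0.471

gY = gA + α·gK + (1−α)·gL, so gY − gA − gL = α(gK − gL).
-1.1 + 0.1 + 0.2 = α × (-1.9 − (-0.2)).
-0.8 = -1.7 α, so α = 0.47059.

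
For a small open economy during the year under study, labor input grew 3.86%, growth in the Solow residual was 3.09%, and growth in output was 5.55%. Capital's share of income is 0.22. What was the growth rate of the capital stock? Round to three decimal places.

Labor's share = 1 − 0.22 = 0.78.
gY = gA + 0.78×3.86 + 0.22×g.
0.22×g = 5.55 − 3.09 − 3.0108 = -0.5508.
g = -0.5508 / 0.22 = -2.50364%.

-2.504%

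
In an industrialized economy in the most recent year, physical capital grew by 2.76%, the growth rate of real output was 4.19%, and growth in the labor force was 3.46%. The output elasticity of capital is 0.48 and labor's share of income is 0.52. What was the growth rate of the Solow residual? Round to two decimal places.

Labor's share = 1 − 0.48 = 0.52.
Physical capital: 0.48 × 2.76 = 1.3248 pp.
The labor force: 0.52 × 3.46 = 1.7992 pp.
TFP growth = 4.19 − 3.124 = 1.066%.

The Solow residual growth was 1.07%.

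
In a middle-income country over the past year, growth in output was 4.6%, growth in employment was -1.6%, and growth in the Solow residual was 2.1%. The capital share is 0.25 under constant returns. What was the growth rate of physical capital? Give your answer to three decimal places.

Physical capital growth was 14.800%.

Labor's share = 1 − 0.25 = 0.75.
gY = gA + 0.75×(-1.6) + 0.25×g.
0.25×g = 4.6 − 2.1 + 1.2 = 3.7.
g = 3.7 / 0.25 = 14.8%.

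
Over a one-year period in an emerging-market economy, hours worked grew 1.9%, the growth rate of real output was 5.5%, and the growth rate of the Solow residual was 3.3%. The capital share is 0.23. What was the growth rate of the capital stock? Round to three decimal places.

The capital stock growth was 3.204%.

Labor's share = 1 − 0.23 = 0.77.
gY = gA + 0.77×1.9 + 0.23×g.
0.23×g = 5.5 − 3.3 − 1.463 = 0.737.
g = 0.737 / 0.23 = 3.20435%.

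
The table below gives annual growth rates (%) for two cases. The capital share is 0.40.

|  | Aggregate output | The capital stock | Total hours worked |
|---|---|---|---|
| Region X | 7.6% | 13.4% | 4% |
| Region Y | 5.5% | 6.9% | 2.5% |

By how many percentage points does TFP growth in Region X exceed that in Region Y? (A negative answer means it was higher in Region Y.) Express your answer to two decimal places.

-1.40 percentage points

Labor's share = 1 − 0.4 = 0.6.
Region X: TFP = 7.6 − 5.36 − 2.4 = -0.16%.
Region Y: TFP = 5.5 − 2.76 − 1.5 = 1.24%.
Difference = -0.16 − (1.24) = -1.4 pp.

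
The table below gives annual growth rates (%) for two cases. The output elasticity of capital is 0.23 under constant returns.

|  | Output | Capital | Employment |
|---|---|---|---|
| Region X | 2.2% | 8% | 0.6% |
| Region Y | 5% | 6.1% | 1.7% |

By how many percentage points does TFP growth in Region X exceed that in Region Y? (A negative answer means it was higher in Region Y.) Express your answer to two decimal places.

-2.39 percentage points

Labor's share = 1 − 0.23 = 0.77.
Region X: TFP = 2.2 − 1.84 − 0.462 = -0.102%.
Region Y: TFP = 5 − 1.403 − 1.309 = 2.288%.
Difference = -0.102 − (2.288) = -2.39 pp.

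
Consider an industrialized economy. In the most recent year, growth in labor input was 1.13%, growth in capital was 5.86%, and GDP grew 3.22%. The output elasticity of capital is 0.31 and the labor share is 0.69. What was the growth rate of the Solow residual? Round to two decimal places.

The Solow residual growth was 0.62%.

Labor's share = 1 − 0.31 = 0.69.
Capital: 0.31 × 5.86 = 1.8166 pp.
Labor input: 0.69 × 1.13 = 0.7797 pp.
TFP growth = 3.22 − 2.5963 = 0.6237%.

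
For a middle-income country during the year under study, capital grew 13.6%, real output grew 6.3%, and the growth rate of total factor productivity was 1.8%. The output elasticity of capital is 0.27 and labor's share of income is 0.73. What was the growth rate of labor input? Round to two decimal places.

Labor's share = 1 − 0.27 = 0.73.
gY = gA + 0.27×13.6 + 0.73×g.
0.73×g = 6.3 − 1.8 − 3.672 = 0.828.
g = 0.828 / 0.73 = 1.1342%.

Labor input grew 1.13%.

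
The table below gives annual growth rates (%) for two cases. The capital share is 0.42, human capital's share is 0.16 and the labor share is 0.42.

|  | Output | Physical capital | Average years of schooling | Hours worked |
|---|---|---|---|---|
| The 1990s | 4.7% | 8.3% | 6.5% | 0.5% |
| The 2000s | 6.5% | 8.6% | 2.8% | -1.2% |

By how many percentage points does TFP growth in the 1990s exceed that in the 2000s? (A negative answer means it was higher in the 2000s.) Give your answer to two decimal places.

-2.98 percentage points

Labor's share = 1 − 0.42 − 0.16 = 0.42.
The 1990s: TFP = 4.7 − 3.486 − 1.04 − 0.21 = -0.036%.
The 2000s: TFP = 6.5 − 3.612 − 0.448 + 0.504 = 2.944%.
Difference = -0.036 − (2.944) = -2.98 pp.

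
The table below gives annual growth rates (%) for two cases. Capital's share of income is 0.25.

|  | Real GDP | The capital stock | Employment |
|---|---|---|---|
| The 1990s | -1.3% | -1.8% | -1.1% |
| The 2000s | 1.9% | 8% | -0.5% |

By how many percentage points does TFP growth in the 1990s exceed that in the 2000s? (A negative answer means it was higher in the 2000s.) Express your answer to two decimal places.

Labor's share = 1 − 0.25 = 0.75.
The 1990s: TFP = -1.3 + 0.45 + 0.825 = -0.025%.
The 2000s: TFP = 1.9 − 2 + 0.375 = 0.275%.
Difference = -0.025 − (0.275) = -0.3 pp.

-0.30 percentage points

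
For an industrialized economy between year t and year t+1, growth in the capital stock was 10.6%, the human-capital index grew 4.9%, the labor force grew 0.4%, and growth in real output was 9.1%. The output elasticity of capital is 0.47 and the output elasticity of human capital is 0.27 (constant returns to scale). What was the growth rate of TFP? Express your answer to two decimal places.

TFP growth was 2.69%.

Labor's share = 1 − 0.47 − 0.27 = 0.26.
The capital stock: 0.47 × 10.6 = 4.982 pp.
The human-capital index: 0.27 × 4.9 = 1.323 pp.
The labor force: 0.26 × 0.4 = 0.104 pp.
TFP growth = 9.1 − 6.409 = 2.691%.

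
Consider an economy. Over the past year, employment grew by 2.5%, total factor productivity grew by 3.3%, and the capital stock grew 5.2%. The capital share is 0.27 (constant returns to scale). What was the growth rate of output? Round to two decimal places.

Output grew 6.53%.

Labor's share = 1 − 0.27 = 0.73.
The capital stock: 0.27 × 5.2 = 1.404 pp.
Employment: 0.73 × 2.5 = 1.825 pp.
Output growth = 3.3 + 3.229 = 6.529%.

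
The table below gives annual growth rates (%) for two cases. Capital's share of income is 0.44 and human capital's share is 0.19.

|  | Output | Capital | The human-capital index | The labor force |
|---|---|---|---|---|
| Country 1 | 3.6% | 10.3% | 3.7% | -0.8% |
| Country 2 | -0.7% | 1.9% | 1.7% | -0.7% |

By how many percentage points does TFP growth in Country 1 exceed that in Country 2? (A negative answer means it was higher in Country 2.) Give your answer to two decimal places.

Labor's share = 1 − 0.44 − 0.19 = 0.37.
Country 1: TFP = 3.6 − 4.532 − 0.703 + 0.296 = -1.339%.
Country 2: TFP = -0.7 − 0.836 − 0.323 + 0.259 = -1.6%.
Difference = -1.339 − (-1.6) = 0.261 pp.

0.26 percentage points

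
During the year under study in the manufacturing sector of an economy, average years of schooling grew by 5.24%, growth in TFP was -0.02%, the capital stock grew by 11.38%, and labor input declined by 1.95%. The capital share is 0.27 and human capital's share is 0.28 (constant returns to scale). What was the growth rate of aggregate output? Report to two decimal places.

Labor's share = 1 − 0.27 − 0.28 = 0.45.
The capital stock: 0.27 × 11.38 = 3.0726 pp.
Average years of schooling: 0.28 × 5.24 = 1.4672 pp.
Labor input: 0.45 × (-1.95) = -0.8775 pp.
Output growth = -0.02 + 3.6623 = 3.6423%.

Aggregate output growth was 3.64%.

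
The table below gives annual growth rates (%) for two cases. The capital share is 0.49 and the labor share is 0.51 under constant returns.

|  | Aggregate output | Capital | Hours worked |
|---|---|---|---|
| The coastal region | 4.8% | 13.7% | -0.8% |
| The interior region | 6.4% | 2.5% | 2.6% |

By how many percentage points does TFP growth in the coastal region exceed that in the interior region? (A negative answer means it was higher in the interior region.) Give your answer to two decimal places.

-5.35 percentage points

Labor's share = 1 − 0.49 = 0.51.
The coastal region: TFP = 4.8 − 6.713 + 0.408 = -1.505%.
The interior region: TFP = 6.4 − 1.225 − 1.326 = 3.849%.
Difference = -1.505 − (3.849) = -5.354 pp.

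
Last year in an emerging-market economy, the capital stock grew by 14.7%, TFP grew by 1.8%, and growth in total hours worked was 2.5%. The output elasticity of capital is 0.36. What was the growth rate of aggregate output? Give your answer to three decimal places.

8.692%

Labor's share = 1 − 0.36 = 0.64.
The capital stock: 0.36 × 14.7 = 5.292 pp.
Total hours worked: 0.64 × 2.5 = 1.6 pp.
Output growth = 1.8 + 6.892 = 8.692%.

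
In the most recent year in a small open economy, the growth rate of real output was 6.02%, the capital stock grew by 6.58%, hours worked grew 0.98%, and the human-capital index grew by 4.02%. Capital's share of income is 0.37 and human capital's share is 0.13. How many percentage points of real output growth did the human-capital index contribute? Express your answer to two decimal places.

0.52 percentage points

Contribution = share × growth = 0.13 × 4.02 = 0.5226 pp.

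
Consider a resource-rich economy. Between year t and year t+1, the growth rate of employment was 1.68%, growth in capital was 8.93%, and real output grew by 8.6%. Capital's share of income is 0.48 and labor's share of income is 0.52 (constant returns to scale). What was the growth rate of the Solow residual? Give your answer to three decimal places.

Labor's share = 1 − 0.48 = 0.52.
Capital: 0.48 × 8.93 = 4.2864 pp.
Employment: 0.52 × 1.68 = 0.8736 pp.
TFP growth = 8.6 − 5.16 = 3.44%.

3.440%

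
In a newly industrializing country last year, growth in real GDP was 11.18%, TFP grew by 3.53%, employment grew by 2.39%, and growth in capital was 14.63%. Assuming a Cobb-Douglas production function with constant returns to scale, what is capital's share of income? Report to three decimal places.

α = 0.430

gY = gA + α·gK + (1−α)·gL, so gY − gA − gL = α(gK − gL).
11.18 − 3.53 − 2.39 = α × (14.63 − 2.39).
5.26 = 12.24 α, so α = 0.42974.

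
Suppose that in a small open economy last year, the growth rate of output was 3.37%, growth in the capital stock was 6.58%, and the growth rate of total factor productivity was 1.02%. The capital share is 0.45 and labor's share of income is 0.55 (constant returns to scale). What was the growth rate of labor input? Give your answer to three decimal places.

-1.111%

Labor's share = 1 − 0.45 = 0.55.
gY = gA + 0.45×6.58 + 0.55×g.
0.55×g = 3.37 − 1.02 − 2.961 = -0.611.
g = -0.611 / 0.55 = -1.11091%.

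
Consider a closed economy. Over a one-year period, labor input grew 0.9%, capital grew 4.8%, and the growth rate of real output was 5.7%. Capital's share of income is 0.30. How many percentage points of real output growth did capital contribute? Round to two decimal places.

1.44 pp

Contribution = share × growth = 0.3 × 4.8 = 1.44 pp.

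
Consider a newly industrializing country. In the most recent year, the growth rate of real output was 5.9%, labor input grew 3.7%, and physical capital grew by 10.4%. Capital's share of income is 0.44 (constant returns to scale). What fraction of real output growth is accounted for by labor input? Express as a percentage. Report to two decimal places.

Labor input accounted for 35.12% of growth.

Labor's share = 1 − 0.44 = 0.56.
Labor input contributed 0.56 × 3.7 = 2.072 pp.
Share of growth = 2.072 / 5.9 × 100 = 35.1186%.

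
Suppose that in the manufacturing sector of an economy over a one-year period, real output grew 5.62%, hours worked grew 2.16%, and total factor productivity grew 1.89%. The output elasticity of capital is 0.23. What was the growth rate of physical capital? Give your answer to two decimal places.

8.99%

Labor's share = 1 − 0.23 = 0.77.
gY = gA + 0.77×2.16 + 0.23×g.
0.23×g = 5.62 − 1.89 − 1.6632 = 2.0668.
g = 2.0668 / 0.23 = 8.9861%.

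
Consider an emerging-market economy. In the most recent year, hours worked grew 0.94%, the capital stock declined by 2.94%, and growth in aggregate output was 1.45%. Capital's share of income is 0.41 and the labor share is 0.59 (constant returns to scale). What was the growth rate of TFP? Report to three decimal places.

Labor's share = 1 − 0.41 = 0.59.
The capital stock: 0.41 × (-2.94) = -1.2054 pp.
Hours worked: 0.59 × 0.94 = 0.5546 pp.
TFP growth = 1.45 + 0.6508 = 2.1008%.

TFP growth was 2.101%.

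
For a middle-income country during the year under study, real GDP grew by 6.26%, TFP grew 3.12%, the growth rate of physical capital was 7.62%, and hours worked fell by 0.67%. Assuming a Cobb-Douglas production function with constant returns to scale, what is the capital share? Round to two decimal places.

α = 0.46

gY = gA + α·gK + (1−α)·gL, so gY − gA − gL = α(gK − gL).
6.26 − 3.12 + 0.67 = α × (7.62 − (-0.67)).
3.81 = 8.29 α, so α = 0.4596.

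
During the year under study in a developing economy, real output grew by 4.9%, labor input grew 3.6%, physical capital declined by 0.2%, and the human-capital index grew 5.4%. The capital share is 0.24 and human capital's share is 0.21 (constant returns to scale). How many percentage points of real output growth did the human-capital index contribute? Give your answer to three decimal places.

1.134

Contribution = share × growth = 0.21 × 5.4 = 1.134 pp.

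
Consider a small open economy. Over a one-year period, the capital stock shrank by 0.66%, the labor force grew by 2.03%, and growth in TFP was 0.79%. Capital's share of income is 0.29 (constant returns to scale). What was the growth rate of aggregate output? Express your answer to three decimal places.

Labor's share = 1 − 0.29 = 0.71.
The capital stock: 0.29 × (-0.66) = -0.1914 pp.
The labor force: 0.71 × 2.03 = 1.4413 pp.
Output growth = 0.79 + 1.2499 = 2.0399%.

2.040%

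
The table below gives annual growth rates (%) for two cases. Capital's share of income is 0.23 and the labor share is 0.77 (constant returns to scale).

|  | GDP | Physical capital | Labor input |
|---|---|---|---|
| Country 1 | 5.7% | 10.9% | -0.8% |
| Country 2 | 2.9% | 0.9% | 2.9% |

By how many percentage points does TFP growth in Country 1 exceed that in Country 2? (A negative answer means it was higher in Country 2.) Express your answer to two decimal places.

3.35 percentage points

Labor's share = 1 − 0.23 = 0.77.
Country 1: TFP = 5.7 − 2.507 + 0.616 = 3.809%.
Country 2: TFP = 2.9 − 0.207 − 2.233 = 0.46%.
Difference = 3.809 − (0.46) = 3.349 pp.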